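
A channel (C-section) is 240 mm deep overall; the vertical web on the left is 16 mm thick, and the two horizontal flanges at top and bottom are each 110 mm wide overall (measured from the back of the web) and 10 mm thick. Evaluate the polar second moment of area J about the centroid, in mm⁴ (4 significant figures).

Decompose the section into non-overlapping parts with the origin at the bottom-left of its bounding rectangle.
Web: 16 × 240, A = 3 840 mm², y = 120 mm, Ī = 18 432 000 mm⁴.
Top flange (beyond web): 94 × 10, A = 940 mm², y = 235 mm, Ī = 7833.33 mm⁴.
Bottom flange (beyond web): 94 × 10, A = 940 mm², y = 5 mm, Ī = 7833.33 mm⁴.
By symmetry the centroid is at mid-height, ȳ = 120 mm.
Transfer each piece to the centroidal x-axis using Ī + A·d² with d = y − 120:
  web: d = 0 mm → contributes +18 432 000 mm⁴
  top flange (beyond web): d = 115 mm → contributes +12 439 333 mm⁴
  bottom flange (beyond web): d = -115 mm → contributes +12 439 333 mm⁴
Total I = 43 310 667 mm⁴.
For the y-axis: x̄ = 26.0769 mm.
Repeating about the centroidal y-axis gives I_y = 5 284 073 mm⁴.
Polar second moment: J = I_x + I_y = 48 594 739 mm⁴.

J ≈ 4.859 × 10⁷ mm⁴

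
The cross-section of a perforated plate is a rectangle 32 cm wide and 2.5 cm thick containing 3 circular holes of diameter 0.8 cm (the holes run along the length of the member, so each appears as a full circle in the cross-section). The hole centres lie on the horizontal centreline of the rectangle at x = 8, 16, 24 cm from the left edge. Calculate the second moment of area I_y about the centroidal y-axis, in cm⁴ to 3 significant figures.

Break the section into simple shapes (no overlaps), measuring from the bottom-left corner of the bounding box.
Plate: 32 × 2.5, A = 80 cm², x = 16 cm, Ī = 6826.7 cm⁴.
Hole 1 (subtracted): ⌀0.8, A = 0.50265 cm², x = 8 cm, Ī = 0.020106 cm⁴.
Hole 2 (subtracted): ⌀0.8, A = 0.50265 cm², x = 16 cm, Ī = 0.020106 cm⁴.
Hole 3 (subtracted): ⌀0.8, A = 0.50265 cm², x = 24 cm, Ī = 0.020106 cm⁴.
By symmetry the centroid is at mid-width, x̄ = 16 cm.
Transfer each piece to the centroidal y-axis using Ī + A·d² with d = x − 16:
  plate: d = 0 cm → contributes +6826.7 cm⁴
  hole 1: d = -8 cm → contributes −32.19 cm⁴
  hole 2: d = 0 cm → contributes −0.020106 cm⁴
  hole 3: d = 8 cm → contributes −32.19 cm⁴
Total I = 6762.3 cm⁴.

I_y ≈ 6760 cm⁴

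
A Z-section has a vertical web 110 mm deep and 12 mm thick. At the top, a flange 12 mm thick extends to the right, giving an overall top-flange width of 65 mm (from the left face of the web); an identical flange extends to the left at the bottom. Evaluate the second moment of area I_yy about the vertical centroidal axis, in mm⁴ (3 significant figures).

Split into non-overlapping primitives; take the origin at the lower-left of the bounding box.
Web: 12 × 110, A = 1 320 mm², x = 59 mm, Ī = 15 840 mm⁴.
Top flange (beyond web): 53 × 12, A = 636 mm², x = 91.5 mm, Ī = 148 877 mm⁴.
Bottom flange (beyond web): 53 × 12, A = 636 mm², x = 26.5 mm, Ī = 148 877 mm⁴.
Centroid: x̄ = ΣA·x / ΣA = 59 mm.
Transfer each piece to the vertical centroidal axis using Ī + A·d² with d = x − 59:
  web: d = 0 mm → contributes +15 840 mm⁴
  top flange (beyond web): d = 32.5 mm → contributes +820 652 mm⁴
  bottom flange (beyond web): d = -32.5 mm → contributes +820 652 mm⁴
Total I = 1 657 144 mm⁴.

I_yy ≈ 1.66 × 10⁶ mm⁴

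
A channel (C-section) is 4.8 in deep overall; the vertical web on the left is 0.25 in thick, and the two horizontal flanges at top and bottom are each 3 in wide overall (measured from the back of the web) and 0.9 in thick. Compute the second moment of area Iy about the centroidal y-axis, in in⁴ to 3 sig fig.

Iy ≈ 5.30 in⁴

Decompose the section into non-overlapping parts with the origin at the bottom-left of its bounding rectangle.
Web: 0.25 × 4.8, A = 1.2 in², x = 0.125 in, Ī = 0.00625 in⁴.
Top flange (beyond web): 2.75 × 0.9, A = 2.475 in², x = 1.625 in, Ī = 1.5598 in⁴.
Bottom flange (beyond web): 2.75 × 0.9, A = 2.475 in², x = 1.625 in, Ī = 1.5598 in⁴.
Centroid: x̄ = ΣA·x / ΣA = 1.3323 in.
Transfer each piece to the centroidal y-axis using Ī + A·d² with d = x − 1.3323:
  web: d = -1.2073 in → contributes +1.7554 in⁴
  top flange (beyond web): d = 0.29268 in → contributes +1.7718 in⁴
  bottom flange (beyond web): d = 0.29268 in → contributes +1.7718 in⁴
Total I = 5.299 in⁴.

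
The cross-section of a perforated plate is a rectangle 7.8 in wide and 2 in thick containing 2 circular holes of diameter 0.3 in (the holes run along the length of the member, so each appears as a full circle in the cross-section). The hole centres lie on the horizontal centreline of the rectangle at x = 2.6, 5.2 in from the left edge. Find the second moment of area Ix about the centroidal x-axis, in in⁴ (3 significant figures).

Ix ≈ 5.20 in⁴

Treat the section as a set of non-overlapping primitives; coordinates are from the bounding-box lower-left.
Plate: 7.8 × 2, A = 15.6 in², y = 1 in, Ī = 5.2 in⁴.
Hole 1 (subtracted): ⌀0.3, A = 0.070686 in², y = 1 in, Ī = 0.00039761 in⁴.
Hole 2 (subtracted): ⌀0.3, A = 0.070686 in², y = 1 in, Ī = 0.00039761 in⁴.
By symmetry the centroid is at mid-height, ȳ = 1 in.
All pieces are centred on the centroidal x-axis, so I = ΣĪ (holes subtracted) = 5.1992 in⁴.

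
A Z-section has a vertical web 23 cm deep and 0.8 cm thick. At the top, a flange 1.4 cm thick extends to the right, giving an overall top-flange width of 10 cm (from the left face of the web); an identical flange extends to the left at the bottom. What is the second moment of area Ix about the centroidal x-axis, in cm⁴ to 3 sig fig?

Ix ≈ 3820 cm⁴

Break the section into simple shapes (no overlaps), measuring from the bottom-left corner of the bounding box.
Web: 0.8 × 23, A = 18.4 cm², y = 11.5 cm, Ī = 811.13 cm⁴.
Top flange (beyond web): 9.2 × 1.4, A = 12.88 cm², y = 22.3 cm, Ī = 2.1037 cm⁴.
Bottom flange (beyond web): 9.2 × 1.4, A = 12.88 cm², y = 0.7 cm, Ī = 2.1037 cm⁴.
Centroid: ȳ = ΣA·y / ΣA = 11.5 cm.
Transfer each piece to the centroidal x-axis using Ī + A·d² with d = y − 11.5:
  web: d = 0 cm → contributes +811.13 cm⁴
  top flange (beyond web): d = 10.8 cm → contributes +1504.4 cm⁴
  bottom flange (beyond web): d = -10.8 cm → contributes +1504.4 cm⁴
Total I = 3 820 cm⁴.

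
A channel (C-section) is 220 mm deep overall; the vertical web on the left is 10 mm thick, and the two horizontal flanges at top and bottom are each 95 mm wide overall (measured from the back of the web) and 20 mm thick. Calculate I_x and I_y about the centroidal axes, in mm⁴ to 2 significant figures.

I_x ≈ 4.3 × 10⁷ mm⁴, I_y ≈ 5.1 × 10⁶ mm⁴

Split into non-overlapping primitives; take the origin at the lower-left of the bounding box.
Web: 10 × 220, A = 2 200 mm², y = 110 mm, Ī = 8 873 333 mm⁴.
Top flange (beyond web): 85 × 20, A = 1 700 mm², y = 210 mm, Ī = 56 667 mm⁴.
Bottom flange (beyond web): 85 × 20, A = 1 700 mm², y = 10 mm, Ī = 56 667 mm⁴.
By symmetry the centroid is at mid-height, ȳ = 110 mm.
Transfer each piece to the centroidal x-axis using Ī + A·d² with d = y − 110:
  web: d = 0 mm → contributes +8 873 333 mm⁴
  top flange (beyond web): d = 100 mm → contributes +17 056 667 mm⁴
  bottom flange (beyond web): d = -100 mm → contributes +17 056 667 mm⁴
Total I = 42 986 667 mm⁴.
For the y-axis: x̄ = 33.84 mm.
Repeating about the centroidal y-axis gives I_y = 5 079 122 mm⁴.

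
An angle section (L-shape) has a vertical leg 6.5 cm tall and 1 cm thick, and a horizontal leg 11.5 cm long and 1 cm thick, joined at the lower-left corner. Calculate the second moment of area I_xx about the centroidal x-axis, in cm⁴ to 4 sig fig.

Break the section into simple shapes (no overlaps), measuring from the bottom-left corner of the bounding box.
Vertical leg: 1 × 6.5, A = 6.5 cm², y = 3.25 cm, Ī = 22.8854 cm⁴.
Horizontal leg (remainder): 10.5 × 1, A = 10.5 cm², y = 0.5 cm, Ī = 0.875 cm⁴.
Centroid: ȳ = ΣA·y / ΣA = 1.55147 cm.
Transfer each piece to the centroidal x-axis using Ī + A·d² with d = y − 1.55147:
  vertical leg: d = 1.69853 cm → contributes +41.6379 cm⁴
  horizontal leg (remainder): d = -1.05147 cm → contributes +12.4837 cm⁴
Total I = 54.1216 cm⁴.

I_xx ≈ 54.12 cm⁴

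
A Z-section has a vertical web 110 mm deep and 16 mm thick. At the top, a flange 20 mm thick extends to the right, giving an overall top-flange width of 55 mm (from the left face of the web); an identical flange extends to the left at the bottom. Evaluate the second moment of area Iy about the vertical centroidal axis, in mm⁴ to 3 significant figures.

Break the section into simple shapes (no overlaps), measuring from the bottom-left corner of the bounding box.
Web: 16 × 110, A = 1 760 mm², x = 47 mm, Ī = 37 547 mm⁴.
Top flange (beyond web): 39 × 20, A = 780 mm², x = 74.5 mm, Ī = 98 865 mm⁴.
Bottom flange (beyond web): 39 × 20, A = 780 mm², x = 19.5 mm, Ī = 98 865 mm⁴.
Centroid: x̄ = ΣA·x / ΣA = 47 mm.
Transfer each piece to the vertical centroidal axis using Ī + A·d² with d = x − 47:
  web: d = 0 mm → contributes +37 547 mm⁴
  top flange (beyond web): d = 27.5 mm → contributes +688 740 mm⁴
  bottom flange (beyond web): d = -27.5 mm → contributes +688 740 mm⁴
Total I = 1 415 027 mm⁴.

Iy ≈ 1.42 × 10⁶ mm⁴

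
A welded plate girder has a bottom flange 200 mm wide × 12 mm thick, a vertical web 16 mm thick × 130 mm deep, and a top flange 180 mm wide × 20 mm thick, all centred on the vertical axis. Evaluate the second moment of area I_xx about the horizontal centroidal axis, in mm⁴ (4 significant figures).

I_xx ≈ 3.420 × 10⁷ mm⁴

Break the section into simple shapes (no overlaps), measuring from the bottom-left corner of the bounding box.
Bottom plate: 200 × 12, A = 2 400 mm², y = 6 mm, Ī = 28 800 mm⁴.
Web plate: 16 × 130, A = 2 080 mm², y = 77 mm, Ī = 2 929 333 mm⁴.
Top plate: 180 × 20, A = 3 600 mm², y = 152 mm, Ī = 120 000 mm⁴.
Centroid: ȳ = ΣA·y / ΣA = 89.3267 mm.
Transfer each piece to the horizontal centroidal axis using Ī + A·d² with d = y − 89.3267:
  bottom plate: d = -83.3267 mm → contributes +16 692 827 mm⁴
  web plate: d = -12.3267 mm → contributes +3 245 386 mm⁴
  top plate: d = 62.6733 mm → contributes +14 260 578 mm⁴
Total I = 34 198 791 mm⁴.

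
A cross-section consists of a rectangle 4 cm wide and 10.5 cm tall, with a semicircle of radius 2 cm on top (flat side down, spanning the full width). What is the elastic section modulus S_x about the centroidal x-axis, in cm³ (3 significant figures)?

Split into non-overlapping primitives; take the origin at the lower-left of the bounding box.
Rectangular body: 4 × 10.5, A = 42 cm², y = 5.25 cm, Ī = 385.88 cm⁴.
Semicircular cap: semicircle r = 2, A = 6.2832 cm², y = 11.349 cm, Ī = 1.7561 cm⁴.
Centroid: ȳ = ΣA·y / ΣA = 6.0437 cm.
Transfer each piece to the centroidal x-axis using Ī + A·d² with d = y − 6.0437:
  rectangular body: d = -0.79365 cm → contributes +412.33 cm⁴
  semicircular cap: d = 5.3052 cm → contributes +178.6 cm⁴
Total I = 590.93 cm⁴.
Extreme fibre distance c = 6.4563 cm; S = I/c = 91.526 cm³.

S_x ≈ 91.5 cm³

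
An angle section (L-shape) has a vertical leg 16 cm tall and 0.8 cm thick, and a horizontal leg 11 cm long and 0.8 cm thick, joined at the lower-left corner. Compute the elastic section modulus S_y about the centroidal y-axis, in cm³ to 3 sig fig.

Split into non-overlapping primitives; take the origin at the lower-left of the bounding box.
Vertical leg: 0.8 × 16, A = 12.8 cm², x = 0.4 cm, Ī = 0.68267 cm⁴.
Horizontal leg (remainder): 10.2 × 0.8, A = 8.16 cm², x = 5.9 cm, Ī = 70.747 cm⁴.
Centroid: x̄ = ΣA·x / ΣA = 2.5412 cm.
Transfer each piece to the centroidal y-axis using Ī + A·d² with d = x − 2.5412:
  vertical leg: d = -2.1412 cm → contributes +59.368 cm⁴
  horizontal leg (remainder): d = 3.3588 cm → contributes +162.8 cm⁴
Total I = 222.17 cm⁴.
Extreme fibre distance c = 8.4588 cm; S = I/c = 26.265 cm³.

S_y ≈ 26.3 cm³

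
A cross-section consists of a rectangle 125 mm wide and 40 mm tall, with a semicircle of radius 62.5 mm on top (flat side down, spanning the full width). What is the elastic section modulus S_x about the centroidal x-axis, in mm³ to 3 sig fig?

Break the section into simple shapes (no overlaps), measuring from the bottom-left corner of the bounding box.
Rectangular body: 125 × 40, A = 5 000 mm², y = 20 mm, Ī = 666 667 mm⁴.
Semicircular cap: semicircle r = 62.5, A = 6135.9 mm², y = 66.526 mm, Ī = 1 674 758 mm⁴.
Centroid: ȳ = ΣA·y / ΣA = 45.636 mm.
Transfer each piece to the centroidal x-axis using Ī + A·d² with d = y − 45.636:
  rectangular body: d = -25.636 mm → contributes +3 952 651 mm⁴
  semicircular cap: d = 20.89 mm → contributes +4 352 419 mm⁴
Total I = 8 305 071 mm⁴.
Extreme fibre distance c = 56.864 mm; S = I/c = 146 051 mm³.

S_x ≈ 1.46 × 10⁵ mm³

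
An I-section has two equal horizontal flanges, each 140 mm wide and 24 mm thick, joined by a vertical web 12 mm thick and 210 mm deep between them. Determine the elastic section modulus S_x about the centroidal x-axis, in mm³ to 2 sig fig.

Split into non-overlapping primitives; take the origin at the lower-left of the bounding box.
Bottom flange: 140 × 24, A = 3 360 mm², y = 12 mm, Ī = 161 280 mm⁴.
Web: 12 × 210, A = 2 520 mm², y = 129 mm, Ī = 9 261 000 mm⁴.
Top flange: 140 × 24, A = 3 360 mm², y = 246 mm, Ī = 161 280 mm⁴.
By symmetry the centroid is at mid-height, ȳ = 129 mm.
Transfer each piece to the centroidal x-axis using Ī + A·d² with d = y − 129:
  bottom flange: d = -117 mm → contributes +46 156 320 mm⁴
  web: d = 0 mm → contributes +9 261 000 mm⁴
  top flange: d = 117 mm → contributes +46 156 320 mm⁴
Total I = 101 573 640 mm⁴.
Extreme fibre distance c = 129 mm; S = I/c = 787 393 mm³.

S_x ≈ 7.9 × 10⁵ mm³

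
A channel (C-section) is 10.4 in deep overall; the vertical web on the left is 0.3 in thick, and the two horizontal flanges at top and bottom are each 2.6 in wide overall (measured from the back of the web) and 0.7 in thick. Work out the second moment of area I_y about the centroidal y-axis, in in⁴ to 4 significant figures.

I_y ≈ 4.121 in⁴

Split into non-overlapping primitives; take the origin at the lower-left of the bounding box.
Web: 0.3 × 10.4, A = 3.12 in², x = 0.15 in, Ī = 0.0234 in⁴.
Top flange (beyond web): 2.3 × 0.7, A = 1.61 in², x = 1.45 in, Ī = 0.709742 in⁴.
Bottom flange (beyond web): 2.3 × 0.7, A = 1.61 in², x = 1.45 in, Ī = 0.709742 in⁴.
Centroid: x̄ = ΣA·x / ΣA = 0.810252 in.
Transfer each piece to the centroidal y-axis using Ī + A·d² with d = x − 0.810252:
  web: d = -0.660252 in → contributes +1.38351 in⁴
  top flange (beyond web): d = 0.639748 in → contributes +1.36868 in⁴
  bottom flange (beyond web): d = 0.639748 in → contributes +1.36868 in⁴
Total I = 4.12087 in⁴.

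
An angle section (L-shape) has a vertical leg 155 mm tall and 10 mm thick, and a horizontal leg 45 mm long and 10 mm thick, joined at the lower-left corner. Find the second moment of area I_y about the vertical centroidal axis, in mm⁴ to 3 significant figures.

I_y ≈ 1.93 × 10⁵ mm⁴

Break the section into simple shapes (no overlaps), measuring from the bottom-left corner of the bounding box.
Vertical leg: 10 × 155, A = 1 550 mm², x = 5 mm, Ī = 12 917 mm⁴.
Horizontal leg (remainder): 35 × 10, A = 350 mm², x = 27.5 mm, Ī = 35 729 mm⁴.
Centroid: x̄ = ΣA·x / ΣA = 9.1447 mm.
Transfer each piece to the vertical centroidal axis using Ī + A·d² with d = x − 9.1447:
  vertical leg: d = -4.1447 mm → contributes +39 544 mm⁴
  horizontal leg (remainder): d = 18.355 mm → contributes +153 650 mm⁴
Total I = 193 194 mm⁴.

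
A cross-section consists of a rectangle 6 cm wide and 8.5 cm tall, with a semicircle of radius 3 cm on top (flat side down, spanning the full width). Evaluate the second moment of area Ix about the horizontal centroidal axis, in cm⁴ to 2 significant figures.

Ix ≈ 650 cm⁴

Break the section into simple shapes (no overlaps), measuring from the bottom-left corner of the bounding box.
Rectangular body: 6 × 8.5, A = 51 cm², y = 4.25 cm, Ī = 307.1 cm⁴.
Semicircular cap: semicircle r = 3, A = 14.14 cm², y = 9.773 cm, Ī = 8.89 cm⁴.
Centroid: ȳ = ΣA·y / ΣA = 5.449 cm.
Transfer each piece to the horizontal centroidal axis using Ī + A·d² with d = y − 5.449:
  rectangular body: d = -1.199 cm → contributes +380.3 cm⁴
  semicircular cap: d = 4.324 cm → contributes +273.3 cm⁴
Total I = 653.6 cm⁴.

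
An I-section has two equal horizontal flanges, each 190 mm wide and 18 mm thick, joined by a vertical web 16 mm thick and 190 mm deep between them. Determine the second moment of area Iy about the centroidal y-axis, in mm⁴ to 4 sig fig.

Decompose the section into non-overlapping parts with the origin at the bottom-left of its bounding rectangle.
Bottom flange: 190 × 18, A = 3 420 mm², x = 95 mm, Ī = 10 288 500 mm⁴.
Web: 16 × 190, A = 3 040 mm², x = 95 mm, Ī = 64853.3 mm⁴.
Top flange: 190 × 18, A = 3 420 mm², x = 95 mm, Ī = 10 288 500 mm⁴.
By symmetry the centroid is at mid-width, x̄ = 95 mm.
All pieces are centred on the centroidal y-axis, so I = ΣĪ = 20 641 853 mm⁴.

Iy ≈ 2.064 × 10⁷ mm⁴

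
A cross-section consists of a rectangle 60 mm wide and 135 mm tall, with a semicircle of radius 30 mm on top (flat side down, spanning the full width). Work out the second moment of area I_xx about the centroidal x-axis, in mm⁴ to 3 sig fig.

Treat the section as a set of non-overlapping primitives; coordinates are from the bounding-box lower-left.
Rectangular body: 60 × 135, A = 8 100 mm², y = 67.5 mm, Ī = 12 301 875 mm⁴.
Semicircular cap: semicircle r = 30, A = 1413.7 mm², y = 147.73 mm, Ī = 88 903 mm⁴.
Centroid: ȳ = ΣA·y / ΣA = 79.422 mm.
Transfer each piece to the centroidal x-axis using Ī + A·d² with d = y − 79.422:
  rectangular body: d = -11.922 mm → contributes +13 453 229 mm⁴
  semicircular cap: d = 68.31 mm → contributes +6 685 676 mm⁴
Total I = 20 138 905 mm⁴.

I_xx ≈ 2.01 × 10⁷ mm⁴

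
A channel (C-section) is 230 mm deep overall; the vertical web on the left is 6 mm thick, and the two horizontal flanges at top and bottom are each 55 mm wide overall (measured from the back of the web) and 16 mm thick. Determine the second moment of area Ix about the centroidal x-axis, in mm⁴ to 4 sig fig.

Split into non-overlapping primitives; take the origin at the lower-left of the bounding box.
Web: 6 × 230, A = 1 380 mm², y = 115 mm, Ī = 6 083 500 mm⁴.
Top flange (beyond web): 49 × 16, A = 784 mm², y = 222 mm, Ī = 16725.3 mm⁴.
Bottom flange (beyond web): 49 × 16, A = 784 mm², y = 8 mm, Ī = 16725.3 mm⁴.
By symmetry the centroid is at mid-height, ȳ = 115 mm.
Transfer each piece to the centroidal x-axis using Ī + A·d² with d = y − 115:
  web: d = 0 mm → contributes +6 083 500 mm⁴
  top flange (beyond web): d = 107 mm → contributes +8 992 741 mm⁴
  bottom flange (beyond web): d = -107 mm → contributes +8 992 741 mm⁴
Total I = 24 068 983 mm⁴.

Ix ≈ 2.407 × 10⁷ mm⁴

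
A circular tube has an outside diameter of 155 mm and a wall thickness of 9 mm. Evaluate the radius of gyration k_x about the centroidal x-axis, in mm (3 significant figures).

k_x ≈ 51.7 mm

Treat the section as a set of non-overlapping primitives; coordinates are from the bounding-box lower-left.
Outer circle: ⌀155, A = 18 869 mm², y = 77.5 mm, Ī = 28 333 269 mm⁴.
Bore (subtracted): ⌀137, A = 14 741 mm², y = 77.5 mm, Ī = 17 292 276 mm⁴.
By symmetry the centroid is at mid-height, ȳ = 77.5 mm.
All pieces are centred on the centroidal x-axis, so I = ΣĪ (holes subtracted) = 11 040 993 mm⁴.
Radius of gyration: k = √(I/A) = √(11 040 993 / 4128.1) = 51.717 mm.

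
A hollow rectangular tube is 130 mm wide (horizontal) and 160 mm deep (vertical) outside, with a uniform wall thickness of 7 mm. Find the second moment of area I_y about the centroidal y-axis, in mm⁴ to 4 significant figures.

I_y ≈ 1.030 × 10⁷ mm⁴

Treat the section as a set of non-overlapping primitives; coordinates are from the bounding-box lower-left.
Outer rectangle: 130 × 160, A = 20 800 mm², x = 65 mm, Ī = 29 293 333 mm⁴.
Inner void (subtracted): 116 × 146, A = 16 936 mm², x = 65 mm, Ī = 18 990 901 mm⁴.
By symmetry the centroid is at mid-width, x̄ = 65 mm.
All pieces are centred on the centroidal y-axis, so I = ΣĪ (holes subtracted) = 10 302 432 mm⁴.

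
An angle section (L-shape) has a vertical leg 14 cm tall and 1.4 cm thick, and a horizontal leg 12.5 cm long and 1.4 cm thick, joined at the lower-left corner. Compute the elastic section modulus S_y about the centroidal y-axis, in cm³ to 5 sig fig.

S_y ≈ 55.482 cm³

Split into non-overlapping primitives; take the origin at the lower-left of the bounding box.
Vertical leg: 1.4 × 14, A = 19.6 cm², x = 0.7 cm, Ī = 3.201333 cm⁴.
Horizontal leg (remainder): 11.1 × 1.4, A = 15.54 cm², x = 6.95 cm, Ī = 159.557 cm⁴.
Centroid: x̄ = ΣA·x / ΣA = 3.463944 cm.
Transfer each piece to the centroidal y-axis using Ī + A·d² with d = x − 3.463944:
  vertical leg: d = -2.763944 cm → contributes +152.9333 cm⁴
  horizontal leg (remainder): d = 3.486056 cm → contributes +348.4081 cm⁴
Total I = 501.3415 cm⁴.
Extreme fibre distance c = 9.036056 cm; S = I/c = 55.48233 cm³.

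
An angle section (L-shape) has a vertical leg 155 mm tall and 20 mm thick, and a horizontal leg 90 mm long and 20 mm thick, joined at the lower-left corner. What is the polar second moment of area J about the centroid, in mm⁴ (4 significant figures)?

Break the section into simple shapes (no overlaps), measuring from the bottom-left corner of the bounding box.
Vertical leg: 20 × 155, A = 3 100 mm², y = 77.5 mm, Ī = 6 206 458 mm⁴.
Horizontal leg (remainder): 70 × 20, A = 1 400 mm², y = 10 mm, Ī = 46666.7 mm⁴.
Centroid: ȳ = ΣA·y / ΣA = 56.5 mm.
Transfer each piece to the centroidal x-axis using Ī + A·d² with d = y − 56.5:
  vertical leg: d = 21 mm → contributes +7 573 558 mm⁴
  horizontal leg (remainder): d = -46.5 mm → contributes +3 073 817 mm⁴
Total I = 10 647 375 mm⁴.
For the y-axis: x̄ = 24 mm.
Repeating about the centroidal y-axis gives I_y = 2 628 000 mm⁴.
Polar second moment: J = I_x + I_y = 13 275 375 mm⁴.

J ≈ 1.328 × 10⁷ mm⁴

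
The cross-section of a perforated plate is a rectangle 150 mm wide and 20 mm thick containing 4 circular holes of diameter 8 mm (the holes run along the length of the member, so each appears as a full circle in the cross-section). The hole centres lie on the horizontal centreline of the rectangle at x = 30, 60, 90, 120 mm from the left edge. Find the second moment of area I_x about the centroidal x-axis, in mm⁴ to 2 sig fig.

I_x ≈ 9.9 × 10⁴ mm⁴

Split into non-overlapping primitives; take the origin at the lower-left of the bounding box.
Plate: 150 × 20, A = 3 000 mm², y = 10 mm, Ī = 100 000 mm⁴.
Hole 1 (subtracted): ⌀8, A = 50.27 mm², y = 10 mm, Ī = 201.1 mm⁴.
Hole 2 (subtracted): ⌀8, A = 50.27 mm², y = 10 mm, Ī = 201.1 mm⁴.
Hole 3 (subtracted): ⌀8, A = 50.27 mm², y = 10 mm, Ī = 201.1 mm⁴.
Hole 4 (subtracted): ⌀8, A = 50.27 mm², y = 10 mm, Ī = 201.1 mm⁴.
By symmetry the centroid is at mid-height, ȳ = 10 mm.
All pieces are centred on the centroidal x-axis, so I = ΣĪ (holes subtracted) = 99 196 mm⁴.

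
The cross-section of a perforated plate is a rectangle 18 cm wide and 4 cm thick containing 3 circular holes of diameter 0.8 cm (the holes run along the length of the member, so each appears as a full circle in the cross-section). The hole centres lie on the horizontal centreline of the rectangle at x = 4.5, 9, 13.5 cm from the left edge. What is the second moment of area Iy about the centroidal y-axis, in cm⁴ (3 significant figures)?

Iy ≈ 1920 cm⁴

Split into non-overlapping primitives; take the origin at the lower-left of the bounding box.
Plate: 18 × 4, A = 72 cm², x = 9 cm, Ī = 1 944 cm⁴.
Hole 1 (subtracted): ⌀0.8, A = 0.50265 cm², x = 4.5 cm, Ī = 0.020106 cm⁴.
Hole 2 (subtracted): ⌀0.8, A = 0.50265 cm², x = 9 cm, Ī = 0.020106 cm⁴.
Hole 3 (subtracted): ⌀0.8, A = 0.50265 cm², x = 13.5 cm, Ī = 0.020106 cm⁴.
By symmetry the centroid is at mid-width, x̄ = 9 cm.
Transfer each piece to the centroidal y-axis using Ī + A·d² with d = x − 9:
  plate: d = 0 cm → contributes +1 944 cm⁴
  hole 1: d = -4.5 cm → contributes −10.199 cm⁴
  hole 2: d = 0 cm → contributes −0.020106 cm⁴
  hole 3: d = 4.5 cm → contributes −10.199 cm⁴
Total I = 1923.6 cm⁴.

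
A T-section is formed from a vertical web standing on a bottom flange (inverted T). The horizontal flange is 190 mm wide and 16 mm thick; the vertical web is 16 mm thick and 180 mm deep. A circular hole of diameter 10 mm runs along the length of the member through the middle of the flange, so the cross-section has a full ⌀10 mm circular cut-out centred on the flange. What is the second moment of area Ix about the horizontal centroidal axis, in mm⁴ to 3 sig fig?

Treat the section as a set of non-overlapping primitives; coordinates are from the bounding-box lower-left.
Flange: 190 × 16, A = 3 040 mm², y = 8 mm, Ī = 64 853 mm⁴.
Web: 16 × 180, A = 2 880 mm², y = 106 mm, Ī = 7 776 000 mm⁴.
Hole (subtracted): ⌀10, A = 78.54 mm², y = 8 mm, Ī = 490.87 mm⁴.
Centroid: ȳ = ΣA·y / ΣA = 56.317 mm.
Transfer each piece to the horizontal centroidal axis using Ī + A·d² with d = y − 56.317:
  flange: d = -48.317 mm → contributes +7 161 740 mm⁴
  web: d = 49.683 mm → contributes +14 885 083 mm⁴
  hole: d = -48.317 mm → contributes −183 842 mm⁴
Total I = 21 862 981 mm⁴.

Ix ≈ 2.19 × 10⁷ mm⁴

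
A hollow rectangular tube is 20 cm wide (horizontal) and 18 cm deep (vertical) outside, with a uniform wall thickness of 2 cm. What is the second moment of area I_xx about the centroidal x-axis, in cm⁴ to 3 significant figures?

Decompose the section into non-overlapping parts with the origin at the bottom-left of its bounding rectangle.
Outer rectangle: 20 × 18, A = 360 cm², y = 9 cm, Ī = 9 720 cm⁴.
Inner void (subtracted): 16 × 14, A = 224 cm², y = 9 cm, Ī = 3658.7 cm⁴.
By symmetry the centroid is at mid-height, ȳ = 9 cm.
All pieces are centred on the centroidal x-axis, so I = ΣĪ (holes subtracted) = 6061.3 cm⁴.

I_xx ≈ 6060 cm⁴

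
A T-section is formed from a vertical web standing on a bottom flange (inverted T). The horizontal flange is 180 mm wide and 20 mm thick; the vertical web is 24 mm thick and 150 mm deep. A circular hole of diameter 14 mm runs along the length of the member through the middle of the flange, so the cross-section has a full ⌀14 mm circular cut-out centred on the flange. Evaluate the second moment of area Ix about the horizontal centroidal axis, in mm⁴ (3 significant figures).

Ix ≈ 1.96 × 10⁷ mm⁴

Break the section into simple shapes (no overlaps), measuring from the bottom-left corner of the bounding box.
Flange: 180 × 20, A = 3 600 mm², y = 10 mm, Ī = 120 000 mm⁴.
Web: 24 × 150, A = 3 600 mm², y = 95 mm, Ī = 6 750 000 mm⁴.
Hole (subtracted): ⌀14, A = 153.94 mm², y = 10 mm, Ī = 1885.7 mm⁴.
Centroid: ȳ = ΣA·y / ΣA = 53.429 mm.
Transfer each piece to the horizontal centroidal axis using Ī + A·d² with d = y − 53.429:
  flange: d = -43.429 mm → contributes +6 909 729 mm⁴
  web: d = 41.571 mm → contributes +12 971 478 mm⁴
  hole: d = -43.429 mm → contributes −292 218 mm⁴
Total I = 19 588 989 mm⁴.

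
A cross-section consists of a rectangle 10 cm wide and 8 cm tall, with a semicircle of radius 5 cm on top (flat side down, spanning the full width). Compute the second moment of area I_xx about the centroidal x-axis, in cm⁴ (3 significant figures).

I_xx ≈ 1480 cm⁴

Decompose the section into non-overlapping parts with the origin at the bottom-left of its bounding rectangle.
Rectangular body: 10 × 8, A = 80 cm², y = 4 cm, Ī = 426.67 cm⁴.
Semicircular cap: semicircle r = 5, A = 39.27 cm², y = 10.122 cm, Ī = 68.598 cm⁴.
Centroid: ȳ = ΣA·y / ΣA = 6.0157 cm.
Transfer each piece to the centroidal x-axis using Ī + A·d² with d = y − 6.0157:
  rectangular body: d = -2.0157 cm → contributes +751.71 cm⁴
  semicircular cap: d = 4.1064 cm → contributes +730.78 cm⁴
Total I = 1482.5 cm⁴.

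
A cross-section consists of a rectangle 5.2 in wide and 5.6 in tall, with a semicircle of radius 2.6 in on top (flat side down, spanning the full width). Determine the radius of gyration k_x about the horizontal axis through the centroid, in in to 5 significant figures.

Split into non-overlapping primitives; take the origin at the lower-left of the bounding box.
Rectangular body: 5.2 × 5.6, A = 29.12 in², y = 2.8 in, Ī = 76.10027 in⁴.
Semicircular cap: semicircle r = 2.6, A = 10.61858 in², y = 6.703474 in, Ī = 5.01563 in⁴.
Centroid: ȳ = ΣA·y / ΣA = 3.843051 in.
Transfer each piece to the horizontal axis through the centroid using Ī + A·d² with d = y − 3.843051:
  rectangular body: d = -1.043051 in → contributes +107.7815 in⁴
  semicircular cap: d = 2.860423 in → contributes +91.89711 in⁴
Total I = 199.6786 in⁴.
Radius of gyration: k = √(I/A) = √(199.6786 / 39.73858) = 2.241608 in.

k_x ≈ 2.2416 in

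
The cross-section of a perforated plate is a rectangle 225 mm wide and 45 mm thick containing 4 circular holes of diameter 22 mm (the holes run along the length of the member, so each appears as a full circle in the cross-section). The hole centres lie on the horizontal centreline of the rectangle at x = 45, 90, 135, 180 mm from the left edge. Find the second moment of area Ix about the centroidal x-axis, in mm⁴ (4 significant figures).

Ix ≈ 1.663 × 10⁶ mm⁴

Break the section into simple shapes (no overlaps), measuring from the bottom-left corner of the bounding box.
Plate: 225 × 45, A = 10 125 mm², y = 22.5 mm, Ī = 1 708 594 mm⁴.
Hole 1 (subtracted): ⌀22, A = 380.133 mm², y = 22.5 mm, Ī = 11 499 mm⁴.
Hole 2 (subtracted): ⌀22, A = 380.133 mm², y = 22.5 mm, Ī = 11 499 mm⁴.
Hole 3 (subtracted): ⌀22, A = 380.133 mm², y = 22.5 mm, Ī = 11 499 mm⁴.
Hole 4 (subtracted): ⌀22, A = 380.133 mm², y = 22.5 mm, Ī = 11 499 mm⁴.
By symmetry the centroid is at mid-height, ȳ = 22.5 mm.
All pieces are centred on the centroidal x-axis, so I = ΣĪ (holes subtracted) = 1 662 598 mm⁴.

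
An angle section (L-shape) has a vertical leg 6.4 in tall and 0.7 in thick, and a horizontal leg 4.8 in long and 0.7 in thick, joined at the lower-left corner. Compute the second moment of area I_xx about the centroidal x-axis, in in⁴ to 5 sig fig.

Split into non-overlapping primitives; take the origin at the lower-left of the bounding box.
Vertical leg: 0.7 × 6.4, A = 4.48 in², y = 3.2 in, Ī = 15.29173 in⁴.
Horizontal leg (remainder): 4.1 × 0.7, A = 2.87 in², y = 0.35 in, Ī = 0.1171917 in⁴.
Centroid: ȳ = ΣA·y / ΣA = 2.087143 in.
Transfer each piece to the centroidal x-axis using Ī + A·d² with d = y − 2.087143:
  vertical leg: d = 1.112857 in → contributes +20.83999 in⁴
  horizontal leg (remainder): d = -1.737143 in → contributes +8.777891 in⁴
Total I = 29.61789 in⁴.

I_xx ≈ 29.618 in⁴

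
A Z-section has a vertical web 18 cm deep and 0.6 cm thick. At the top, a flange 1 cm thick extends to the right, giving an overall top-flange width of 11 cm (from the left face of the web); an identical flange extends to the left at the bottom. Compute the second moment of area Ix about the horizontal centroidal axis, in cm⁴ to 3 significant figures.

Ix ≈ 1800 cm⁴

Split into non-overlapping primitives; take the origin at the lower-left of the bounding box.
Web: 0.6 × 18, A = 10.8 cm², y = 9 cm, Ī = 291.6 cm⁴.
Top flange (beyond web): 10.4 × 1, A = 10.4 cm², y = 17.5 cm, Ī = 0.86667 cm⁴.
Bottom flange (beyond web): 10.4 × 1, A = 10.4 cm², y = 0.5 cm, Ī = 0.86667 cm⁴.
Centroid: ȳ = ΣA·y / ΣA = 9 cm.
Transfer each piece to the horizontal centroidal axis using Ī + A·d² with d = y − 9:
  web: d = 0 cm → contributes +291.6 cm⁴
  top flange (beyond web): d = 8.5 cm → contributes +752.27 cm⁴
  bottom flange (beyond web): d = -8.5 cm → contributes +752.27 cm⁴
Total I = 1796.1 cm⁴.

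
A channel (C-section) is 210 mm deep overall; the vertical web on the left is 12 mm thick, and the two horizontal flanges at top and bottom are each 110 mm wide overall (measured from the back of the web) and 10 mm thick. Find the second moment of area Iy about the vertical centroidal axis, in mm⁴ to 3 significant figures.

Iy ≈ 4.93 × 10⁶ mm⁴

Decompose the section into non-overlapping parts with the origin at the bottom-left of its bounding rectangle.
Web: 12 × 210, A = 2 520 mm², x = 6 mm, Ī = 30 240 mm⁴.
Top flange (beyond web): 98 × 10, A = 980 mm², x = 61 mm, Ī = 784 327 mm⁴.
Bottom flange (beyond web): 98 × 10, A = 980 mm², x = 61 mm, Ī = 784 327 mm⁴.
Centroid: x̄ = ΣA·x / ΣA = 30.063 mm.
Transfer each piece to the vertical centroidal axis using Ī + A·d² with d = x − 30.063:
  web: d = -24.063 mm → contributes +1 489 330 mm⁴
  top flange (beyond web): d = 30.938 mm → contributes +1 722 313 mm⁴
  bottom flange (beyond web): d = 30.938 mm → contributes +1 722 313 mm⁴
Total I = 4 933 956 mm⁴.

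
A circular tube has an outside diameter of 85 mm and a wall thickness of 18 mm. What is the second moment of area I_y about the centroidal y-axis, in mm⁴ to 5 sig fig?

Break the section into simple shapes (no overlaps), measuring from the bottom-left corner of the bounding box.
Outer circle: ⌀85, A = 5674.502 mm², x = 42.5 mm, Ī = 2 562 392 mm⁴.
Bore (subtracted): ⌀49, A = 1885.741 mm², x = 42.5 mm, Ī = 282 979 mm⁴.
By symmetry the centroid is at mid-width, x̄ = 42.5 mm.
All pieces are centred on the centroidal y-axis, so I = ΣĪ (holes subtracted) = 2 279 413 mm⁴.

I_y ≈ 2.2794 × 10⁶ mm⁴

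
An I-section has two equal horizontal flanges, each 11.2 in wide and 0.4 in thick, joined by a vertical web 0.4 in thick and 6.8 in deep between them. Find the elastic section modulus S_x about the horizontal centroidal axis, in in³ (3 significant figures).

S_x ≈ 33.3 in³

Split into non-overlapping primitives; take the origin at the lower-left of the bounding box.
Bottom flange: 11.2 × 0.4, A = 4.48 in², y = 0.2 in, Ī = 0.059733 in⁴.
Web: 0.4 × 6.8, A = 2.72 in², y = 3.8 in, Ī = 10.481 in⁴.
Top flange: 11.2 × 0.4, A = 4.48 in², y = 7.4 in, Ī = 0.059733 in⁴.
By symmetry the centroid is at mid-height, ȳ = 3.8 in.
Transfer each piece to the horizontal centroidal axis using Ī + A·d² with d = y − 3.8:
  bottom flange: d = -3.6 in → contributes +58.121 in⁴
  web: d = 0 in → contributes +10.481 in⁴
  top flange: d = 3.6 in → contributes +58.121 in⁴
Total I = 126.72 in⁴.
Extreme fibre distance c = 3.8 in; S = I/c = 33.348 in³.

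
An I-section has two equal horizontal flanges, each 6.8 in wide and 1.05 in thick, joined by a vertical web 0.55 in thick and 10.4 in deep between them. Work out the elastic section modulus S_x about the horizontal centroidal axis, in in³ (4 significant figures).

S_x ≈ 83.34 in³

Decompose the section into non-overlapping parts with the origin at the bottom-left of its bounding rectangle.
Bottom flange: 6.8 × 1.05, A = 7.14 in², y = 0.525 in, Ī = 0.655988 in⁴.
Web: 0.55 × 10.4, A = 5.72 in², y = 6.25 in, Ī = 51.5563 in⁴.
Top flange: 6.8 × 1.05, A = 7.14 in², y = 11.975 in, Ī = 0.655988 in⁴.
By symmetry the centroid is at mid-height, ȳ = 6.25 in.
Transfer each piece to the horizontal centroidal axis using Ī + A·d² with d = y − 6.25:
  bottom flange: d = -5.725 in → contributes +234.674 in⁴
  web: d = 0 in → contributes +51.5563 in⁴
  top flange: d = 5.725 in → contributes +234.674 in⁴
Total I = 520.904 in⁴.
Extreme fibre distance c = 6.25 in; S = I/c = 83.3447 in³.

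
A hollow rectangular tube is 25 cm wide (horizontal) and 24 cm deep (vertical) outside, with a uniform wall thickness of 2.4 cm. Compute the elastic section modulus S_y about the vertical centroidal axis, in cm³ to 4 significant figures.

S_y ≈ 1445 cm³

Decompose the section into non-overlapping parts with the origin at the bottom-left of its bounding rectangle.
Outer rectangle: 25 × 24, A = 600 cm², x = 12.5 cm, Ī = 31 250 cm⁴.
Inner void (subtracted): 20.2 × 19.2, A = 387.84 cm², x = 12.5 cm, Ī = 13187.9 cm⁴.
By symmetry the centroid is at mid-width, x̄ = 12.5 cm.
All pieces are centred on the vertical centroidal axis, so I = ΣĪ (holes subtracted) = 18062.1 cm⁴.
Extreme fibre distance c = 12.5 cm; S = I/c = 1444.97 cm³.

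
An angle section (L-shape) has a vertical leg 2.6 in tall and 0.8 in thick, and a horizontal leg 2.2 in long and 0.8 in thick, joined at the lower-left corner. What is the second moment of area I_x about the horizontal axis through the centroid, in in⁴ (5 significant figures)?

Decompose the section into non-overlapping parts with the origin at the bottom-left of its bounding rectangle.
Vertical leg: 0.8 × 2.6, A = 2.08 in², y = 1.3 in, Ī = 1.171733 in⁴.
Horizontal leg (remainder): 1.4 × 0.8, A = 1.12 in², y = 0.4 in, Ī = 0.05973333 in⁴.
Centroid: ȳ = ΣA·y / ΣA = 0.985 in.
Transfer each piece to the horizontal axis through the centroid using Ī + A·d² with d = y − 0.985:
  vertical leg: d = 0.315 in → contributes +1.378121 in⁴
  horizontal leg (remainder): d = -0.585 in → contributes +0.4430253 in⁴
Total I = 1.821147 in⁴.

I_x ≈ 1.8211 in⁴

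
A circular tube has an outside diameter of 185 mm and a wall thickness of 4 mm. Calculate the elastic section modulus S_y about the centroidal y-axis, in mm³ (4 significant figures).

Treat the section as a set of non-overlapping primitives; coordinates are from the bounding-box lower-left.
Outer circle: ⌀185, A = 26880.3 mm², x = 92.5 mm, Ī = 57 498 539 mm⁴.
Bore (subtracted): ⌀177, A = 24605.7 mm², x = 92.5 mm, Ī = 48 179 575 mm⁴.
By symmetry the centroid is at mid-width, x̄ = 92.5 mm.
All pieces are centred on the centroidal y-axis, so I = ΣĪ (holes subtracted) = 9 318 964 mm⁴.
Extreme fibre distance c = 92.5 mm; S = I/c = 100 746 mm³.

S_y ≈ 1.007 × 10⁵ mm³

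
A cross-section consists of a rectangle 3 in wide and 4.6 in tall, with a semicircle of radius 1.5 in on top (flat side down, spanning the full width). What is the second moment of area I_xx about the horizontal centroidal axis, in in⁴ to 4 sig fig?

Split into non-overlapping primitives; take the origin at the lower-left of the bounding box.
Rectangular body: 3 × 4.6, A = 13.8 in², y = 2.3 in, Ī = 24.334 in⁴.
Semicircular cap: semicircle r = 1.5, A = 3.53429 in², y = 5.23662 in, Ī = 0.555645 in⁴.
Centroid: ȳ = ΣA·y / ΣA = 2.89875 in.
Transfer each piece to the horizontal centroidal axis using Ī + A·d² with d = y − 2.89875:
  rectangular body: d = -0.598748 in → contributes +29.2813 in⁴
  semicircular cap: d = 2.33787 in → contributes +19.8728 in⁴
Total I = 49.1541 in⁴.

I_xx ≈ 49.15 in⁴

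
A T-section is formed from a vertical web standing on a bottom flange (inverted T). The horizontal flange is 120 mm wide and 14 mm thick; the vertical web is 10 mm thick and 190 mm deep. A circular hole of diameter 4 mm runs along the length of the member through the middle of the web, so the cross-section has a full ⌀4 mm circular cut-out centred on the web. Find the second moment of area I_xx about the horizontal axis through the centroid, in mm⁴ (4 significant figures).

I_xx ≈ 1.499 × 10⁷ mm⁴

Decompose the section into non-overlapping parts with the origin at the bottom-left of its bounding rectangle.
Flange: 120 × 14, A = 1 680 mm², y = 7 mm, Ī = 27 440 mm⁴.
Web: 10 × 190, A = 1 900 mm², y = 109 mm, Ī = 5 715 833 mm⁴.
Hole (subtracted): ⌀4, A = 12.5664 mm², y = 109 mm, Ī = 12.5664 mm⁴.
Centroid: ȳ = ΣA·y / ΣA = 60.9655 mm.
Transfer each piece to the horizontal axis through the centroid using Ī + A·d² with d = y − 60.9655:
  flange: d = -53.9655 mm → contributes +4 920 057 mm⁴
  web: d = 48.0345 mm → contributes +10 099 734 mm⁴
  hole: d = 48.0345 mm → contributes −29007.2 mm⁴
Total I = 14 990 784 mm⁴.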